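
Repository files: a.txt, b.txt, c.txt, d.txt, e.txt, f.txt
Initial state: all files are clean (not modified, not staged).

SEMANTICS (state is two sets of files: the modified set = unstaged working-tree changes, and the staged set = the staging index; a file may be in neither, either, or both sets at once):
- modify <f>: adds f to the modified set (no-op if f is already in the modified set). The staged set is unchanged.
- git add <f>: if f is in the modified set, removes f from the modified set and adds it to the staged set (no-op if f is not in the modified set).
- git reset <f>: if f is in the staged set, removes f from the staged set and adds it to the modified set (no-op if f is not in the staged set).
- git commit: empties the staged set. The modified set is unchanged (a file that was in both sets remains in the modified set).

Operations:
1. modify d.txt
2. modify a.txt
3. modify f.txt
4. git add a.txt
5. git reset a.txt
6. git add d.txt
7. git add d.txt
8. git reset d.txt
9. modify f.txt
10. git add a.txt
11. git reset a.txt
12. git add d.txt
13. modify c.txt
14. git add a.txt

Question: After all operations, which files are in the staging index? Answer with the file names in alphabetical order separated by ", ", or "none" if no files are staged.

After op 1 (modify d.txt): modified={d.txt} staged={none}
After op 2 (modify a.txt): modified={a.txt, d.txt} staged={none}
After op 3 (modify f.txt): modified={a.txt, d.txt, f.txt} staged={none}
After op 4 (git add a.txt): modified={d.txt, f.txt} staged={a.txt}
After op 5 (git reset a.txt): modified={a.txt, d.txt, f.txt} staged={none}
After op 6 (git add d.txt): modified={a.txt, f.txt} staged={d.txt}
After op 7 (git add d.txt): modified={a.txt, f.txt} staged={d.txt}
After op 8 (git reset d.txt): modified={a.txt, d.txt, f.txt} staged={none}
After op 9 (modify f.txt): modified={a.txt, d.txt, f.txt} staged={none}
After op 10 (git add a.txt): modified={d.txt, f.txt} staged={a.txt}
After op 11 (git reset a.txt): modified={a.txt, d.txt, f.txt} staged={none}
After op 12 (git add d.txt): modified={a.txt, f.txt} staged={d.txt}
After op 13 (modify c.txt): modified={a.txt, c.txt, f.txt} staged={d.txt}
After op 14 (git add a.txt): modified={c.txt, f.txt} staged={a.txt, d.txt}

Answer: a.txt, d.txt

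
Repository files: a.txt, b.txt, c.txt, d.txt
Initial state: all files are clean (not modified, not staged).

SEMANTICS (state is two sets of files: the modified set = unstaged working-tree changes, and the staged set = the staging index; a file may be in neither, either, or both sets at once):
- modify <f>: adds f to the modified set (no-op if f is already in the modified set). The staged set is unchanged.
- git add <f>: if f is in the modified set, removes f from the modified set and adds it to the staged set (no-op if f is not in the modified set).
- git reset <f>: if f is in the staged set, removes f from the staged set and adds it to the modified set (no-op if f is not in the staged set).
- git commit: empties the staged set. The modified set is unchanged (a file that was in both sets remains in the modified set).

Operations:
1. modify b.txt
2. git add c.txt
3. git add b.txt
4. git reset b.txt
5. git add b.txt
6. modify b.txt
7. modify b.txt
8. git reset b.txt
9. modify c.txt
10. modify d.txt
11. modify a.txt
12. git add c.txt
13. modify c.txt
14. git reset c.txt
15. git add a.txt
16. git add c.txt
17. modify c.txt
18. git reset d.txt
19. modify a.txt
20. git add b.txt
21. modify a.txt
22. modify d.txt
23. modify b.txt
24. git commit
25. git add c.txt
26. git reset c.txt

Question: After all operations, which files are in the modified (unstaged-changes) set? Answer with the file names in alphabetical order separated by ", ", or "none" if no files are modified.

After op 1 (modify b.txt): modified={b.txt} staged={none}
After op 2 (git add c.txt): modified={b.txt} staged={none}
After op 3 (git add b.txt): modified={none} staged={b.txt}
After op 4 (git reset b.txt): modified={b.txt} staged={none}
After op 5 (git add b.txt): modified={none} staged={b.txt}
After op 6 (modify b.txt): modified={b.txt} staged={b.txt}
After op 7 (modify b.txt): modified={b.txt} staged={b.txt}
After op 8 (git reset b.txt): modified={b.txt} staged={none}
After op 9 (modify c.txt): modified={b.txt, c.txt} staged={none}
After op 10 (modify d.txt): modified={b.txt, c.txt, d.txt} staged={none}
After op 11 (modify a.txt): modified={a.txt, b.txt, c.txt, d.txt} staged={none}
After op 12 (git add c.txt): modified={a.txt, b.txt, d.txt} staged={c.txt}
After op 13 (modify c.txt): modified={a.txt, b.txt, c.txt, d.txt} staged={c.txt}
After op 14 (git reset c.txt): modified={a.txt, b.txt, c.txt, d.txt} staged={none}
After op 15 (git add a.txt): modified={b.txt, c.txt, d.txt} staged={a.txt}
After op 16 (git add c.txt): modified={b.txt, d.txt} staged={a.txt, c.txt}
After op 17 (modify c.txt): modified={b.txt, c.txt, d.txt} staged={a.txt, c.txt}
After op 18 (git reset d.txt): modified={b.txt, c.txt, d.txt} staged={a.txt, c.txt}
After op 19 (modify a.txt): modified={a.txt, b.txt, c.txt, d.txt} staged={a.txt, c.txt}
After op 20 (git add b.txt): modified={a.txt, c.txt, d.txt} staged={a.txt, b.txt, c.txt}
After op 21 (modify a.txt): modified={a.txt, c.txt, d.txt} staged={a.txt, b.txt, c.txt}
After op 22 (modify d.txt): modified={a.txt, c.txt, d.txt} staged={a.txt, b.txt, c.txt}
After op 23 (modify b.txt): modified={a.txt, b.txt, c.txt, d.txt} staged={a.txt, b.txt, c.txt}
After op 24 (git commit): modified={a.txt, b.txt, c.txt, d.txt} staged={none}
After op 25 (git add c.txt): modified={a.txt, b.txt, d.txt} staged={c.txt}
After op 26 (git reset c.txt): modified={a.txt, b.txt, c.txt, d.txt} staged={none}

Answer: a.txt, b.txt, c.txt, d.txt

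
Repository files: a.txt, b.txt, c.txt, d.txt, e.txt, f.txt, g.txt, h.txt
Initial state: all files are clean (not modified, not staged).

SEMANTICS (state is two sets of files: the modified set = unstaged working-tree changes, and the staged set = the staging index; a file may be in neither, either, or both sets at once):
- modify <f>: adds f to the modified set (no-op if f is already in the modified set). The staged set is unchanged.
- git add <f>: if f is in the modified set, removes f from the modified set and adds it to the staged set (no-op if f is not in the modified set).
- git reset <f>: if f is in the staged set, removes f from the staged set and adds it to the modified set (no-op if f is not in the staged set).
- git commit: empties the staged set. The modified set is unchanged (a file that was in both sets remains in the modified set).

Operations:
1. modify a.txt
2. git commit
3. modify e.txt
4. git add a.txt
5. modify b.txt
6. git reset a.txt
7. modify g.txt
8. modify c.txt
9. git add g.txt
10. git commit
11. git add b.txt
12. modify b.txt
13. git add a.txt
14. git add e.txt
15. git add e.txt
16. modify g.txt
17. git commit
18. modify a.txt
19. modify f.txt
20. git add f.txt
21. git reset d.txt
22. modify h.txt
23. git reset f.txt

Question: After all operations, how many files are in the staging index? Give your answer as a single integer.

After op 1 (modify a.txt): modified={a.txt} staged={none}
After op 2 (git commit): modified={a.txt} staged={none}
After op 3 (modify e.txt): modified={a.txt, e.txt} staged={none}
After op 4 (git add a.txt): modified={e.txt} staged={a.txt}
After op 5 (modify b.txt): modified={b.txt, e.txt} staged={a.txt}
After op 6 (git reset a.txt): modified={a.txt, b.txt, e.txt} staged={none}
After op 7 (modify g.txt): modified={a.txt, b.txt, e.txt, g.txt} staged={none}
After op 8 (modify c.txt): modified={a.txt, b.txt, c.txt, e.txt, g.txt} staged={none}
After op 9 (git add g.txt): modified={a.txt, b.txt, c.txt, e.txt} staged={g.txt}
After op 10 (git commit): modified={a.txt, b.txt, c.txt, e.txt} staged={none}
After op 11 (git add b.txt): modified={a.txt, c.txt, e.txt} staged={b.txt}
After op 12 (modify b.txt): modified={a.txt, b.txt, c.txt, e.txt} staged={b.txt}
After op 13 (git add a.txt): modified={b.txt, c.txt, e.txt} staged={a.txt, b.txt}
After op 14 (git add e.txt): modified={b.txt, c.txt} staged={a.txt, b.txt, e.txt}
After op 15 (git add e.txt): modified={b.txt, c.txt} staged={a.txt, b.txt, e.txt}
After op 16 (modify g.txt): modified={b.txt, c.txt, g.txt} staged={a.txt, b.txt, e.txt}
After op 17 (git commit): modified={b.txt, c.txt, g.txt} staged={none}
After op 18 (modify a.txt): modified={a.txt, b.txt, c.txt, g.txt} staged={none}
After op 19 (modify f.txt): modified={a.txt, b.txt, c.txt, f.txt, g.txt} staged={none}
After op 20 (git add f.txt): modified={a.txt, b.txt, c.txt, g.txt} staged={f.txt}
After op 21 (git reset d.txt): modified={a.txt, b.txt, c.txt, g.txt} staged={f.txt}
After op 22 (modify h.txt): modified={a.txt, b.txt, c.txt, g.txt, h.txt} staged={f.txt}
After op 23 (git reset f.txt): modified={a.txt, b.txt, c.txt, f.txt, g.txt, h.txt} staged={none}
Final staged set: {none} -> count=0

Answer: 0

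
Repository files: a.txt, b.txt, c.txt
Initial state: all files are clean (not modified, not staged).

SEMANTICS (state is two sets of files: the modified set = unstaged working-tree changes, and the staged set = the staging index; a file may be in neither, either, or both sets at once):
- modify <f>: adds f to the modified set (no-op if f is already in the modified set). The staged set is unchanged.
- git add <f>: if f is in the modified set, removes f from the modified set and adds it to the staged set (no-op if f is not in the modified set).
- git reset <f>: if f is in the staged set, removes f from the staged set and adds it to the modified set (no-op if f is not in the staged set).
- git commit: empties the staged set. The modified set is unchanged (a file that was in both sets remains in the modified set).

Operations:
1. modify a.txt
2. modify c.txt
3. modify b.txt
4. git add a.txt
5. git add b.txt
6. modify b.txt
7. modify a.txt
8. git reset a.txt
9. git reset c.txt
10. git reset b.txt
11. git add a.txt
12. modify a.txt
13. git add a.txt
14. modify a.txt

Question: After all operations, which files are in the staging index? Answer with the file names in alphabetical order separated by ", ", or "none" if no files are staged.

Answer: a.txt

Derivation:
After op 1 (modify a.txt): modified={a.txt} staged={none}
After op 2 (modify c.txt): modified={a.txt, c.txt} staged={none}
After op 3 (modify b.txt): modified={a.txt, b.txt, c.txt} staged={none}
After op 4 (git add a.txt): modified={b.txt, c.txt} staged={a.txt}
After op 5 (git add b.txt): modified={c.txt} staged={a.txt, b.txt}
After op 6 (modify b.txt): modified={b.txt, c.txt} staged={a.txt, b.txt}
After op 7 (modify a.txt): modified={a.txt, b.txt, c.txt} staged={a.txt, b.txt}
After op 8 (git reset a.txt): modified={a.txt, b.txt, c.txt} staged={b.txt}
After op 9 (git reset c.txt): modified={a.txt, b.txt, c.txt} staged={b.txt}
After op 10 (git reset b.txt): modified={a.txt, b.txt, c.txt} staged={none}
After op 11 (git add a.txt): modified={b.txt, c.txt} staged={a.txt}
After op 12 (modify a.txt): modified={a.txt, b.txt, c.txt} staged={a.txt}
After op 13 (git add a.txt): modified={b.txt, c.txt} staged={a.txt}
After op 14 (modify a.txt): modified={a.txt, b.txt, c.txt} staged={a.txt}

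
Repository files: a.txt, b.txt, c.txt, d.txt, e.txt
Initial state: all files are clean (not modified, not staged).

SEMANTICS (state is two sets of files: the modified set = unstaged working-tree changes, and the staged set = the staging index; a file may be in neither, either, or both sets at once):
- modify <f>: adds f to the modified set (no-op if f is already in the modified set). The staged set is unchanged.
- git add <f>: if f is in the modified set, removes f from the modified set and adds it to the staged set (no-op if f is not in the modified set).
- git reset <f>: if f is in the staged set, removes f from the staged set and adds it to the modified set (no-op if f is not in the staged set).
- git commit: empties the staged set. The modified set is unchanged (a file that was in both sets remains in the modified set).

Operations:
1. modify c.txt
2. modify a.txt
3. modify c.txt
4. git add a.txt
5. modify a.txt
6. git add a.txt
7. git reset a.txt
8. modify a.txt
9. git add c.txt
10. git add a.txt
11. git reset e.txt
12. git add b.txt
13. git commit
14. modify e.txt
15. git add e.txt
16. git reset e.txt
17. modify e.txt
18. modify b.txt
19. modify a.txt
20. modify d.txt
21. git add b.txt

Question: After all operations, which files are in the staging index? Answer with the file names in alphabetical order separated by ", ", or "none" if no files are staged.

Answer: b.txt

Derivation:
After op 1 (modify c.txt): modified={c.txt} staged={none}
After op 2 (modify a.txt): modified={a.txt, c.txt} staged={none}
After op 3 (modify c.txt): modified={a.txt, c.txt} staged={none}
After op 4 (git add a.txt): modified={c.txt} staged={a.txt}
After op 5 (modify a.txt): modified={a.txt, c.txt} staged={a.txt}
After op 6 (git add a.txt): modified={c.txt} staged={a.txt}
After op 7 (git reset a.txt): modified={a.txt, c.txt} staged={none}
After op 8 (modify a.txt): modified={a.txt, c.txt} staged={none}
After op 9 (git add c.txt): modified={a.txt} staged={c.txt}
After op 10 (git add a.txt): modified={none} staged={a.txt, c.txt}
After op 11 (git reset e.txt): modified={none} staged={a.txt, c.txt}
After op 12 (git add b.txt): modified={none} staged={a.txt, c.txt}
After op 13 (git commit): modified={none} staged={none}
After op 14 (modify e.txt): modified={e.txt} staged={none}
After op 15 (git add e.txt): modified={none} staged={e.txt}
After op 16 (git reset e.txt): modified={e.txt} staged={none}
After op 17 (modify e.txt): modified={e.txt} staged={none}
After op 18 (modify b.txt): modified={b.txt, e.txt} staged={none}
After op 19 (modify a.txt): modified={a.txt, b.txt, e.txt} staged={none}
After op 20 (modify d.txt): modified={a.txt, b.txt, d.txt, e.txt} staged={none}
After op 21 (git add b.txt): modified={a.txt, d.txt, e.txt} staged={b.txt}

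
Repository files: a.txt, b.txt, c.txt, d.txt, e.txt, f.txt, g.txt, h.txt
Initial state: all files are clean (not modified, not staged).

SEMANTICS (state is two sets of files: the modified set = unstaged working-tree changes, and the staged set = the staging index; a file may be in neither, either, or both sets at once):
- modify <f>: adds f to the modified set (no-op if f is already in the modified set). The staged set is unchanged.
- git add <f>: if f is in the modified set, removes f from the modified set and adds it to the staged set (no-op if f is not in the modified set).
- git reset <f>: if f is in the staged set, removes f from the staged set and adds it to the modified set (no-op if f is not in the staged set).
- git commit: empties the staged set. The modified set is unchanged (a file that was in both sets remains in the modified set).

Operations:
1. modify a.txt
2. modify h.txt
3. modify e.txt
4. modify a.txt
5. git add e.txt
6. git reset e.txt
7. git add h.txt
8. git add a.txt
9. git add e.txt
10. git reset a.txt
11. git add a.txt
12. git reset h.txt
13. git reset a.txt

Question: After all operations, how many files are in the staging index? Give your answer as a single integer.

Answer: 1

Derivation:
After op 1 (modify a.txt): modified={a.txt} staged={none}
After op 2 (modify h.txt): modified={a.txt, h.txt} staged={none}
After op 3 (modify e.txt): modified={a.txt, e.txt, h.txt} staged={none}
After op 4 (modify a.txt): modified={a.txt, e.txt, h.txt} staged={none}
After op 5 (git add e.txt): modified={a.txt, h.txt} staged={e.txt}
After op 6 (git reset e.txt): modified={a.txt, e.txt, h.txt} staged={none}
After op 7 (git add h.txt): modified={a.txt, e.txt} staged={h.txt}
After op 8 (git add a.txt): modified={e.txt} staged={a.txt, h.txt}
After op 9 (git add e.txt): modified={none} staged={a.txt, e.txt, h.txt}
After op 10 (git reset a.txt): modified={a.txt} staged={e.txt, h.txt}
After op 11 (git add a.txt): modified={none} staged={a.txt, e.txt, h.txt}
After op 12 (git reset h.txt): modified={h.txt} staged={a.txt, e.txt}
After op 13 (git reset a.txt): modified={a.txt, h.txt} staged={e.txt}
Final staged set: {e.txt} -> count=1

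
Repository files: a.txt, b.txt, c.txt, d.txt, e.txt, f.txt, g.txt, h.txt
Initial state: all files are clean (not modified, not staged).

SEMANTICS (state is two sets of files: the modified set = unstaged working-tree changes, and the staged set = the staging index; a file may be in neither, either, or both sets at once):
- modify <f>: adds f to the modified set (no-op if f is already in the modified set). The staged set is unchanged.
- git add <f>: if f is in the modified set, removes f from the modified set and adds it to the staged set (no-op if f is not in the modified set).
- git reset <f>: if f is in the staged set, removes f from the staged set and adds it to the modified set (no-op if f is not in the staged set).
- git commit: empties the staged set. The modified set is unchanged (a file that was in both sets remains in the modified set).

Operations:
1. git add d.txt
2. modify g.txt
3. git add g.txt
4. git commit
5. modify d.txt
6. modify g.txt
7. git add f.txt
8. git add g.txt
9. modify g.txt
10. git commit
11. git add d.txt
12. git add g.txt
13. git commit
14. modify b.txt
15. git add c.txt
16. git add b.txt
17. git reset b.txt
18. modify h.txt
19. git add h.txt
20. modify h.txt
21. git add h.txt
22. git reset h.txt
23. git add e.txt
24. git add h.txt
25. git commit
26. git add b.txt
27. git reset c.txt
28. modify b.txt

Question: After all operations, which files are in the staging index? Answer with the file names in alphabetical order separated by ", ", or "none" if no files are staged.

After op 1 (git add d.txt): modified={none} staged={none}
After op 2 (modify g.txt): modified={g.txt} staged={none}
After op 3 (git add g.txt): modified={none} staged={g.txt}
After op 4 (git commit): modified={none} staged={none}
After op 5 (modify d.txt): modified={d.txt} staged={none}
After op 6 (modify g.txt): modified={d.txt, g.txt} staged={none}
After op 7 (git add f.txt): modified={d.txt, g.txt} staged={none}
After op 8 (git add g.txt): modified={d.txt} staged={g.txt}
After op 9 (modify g.txt): modified={d.txt, g.txt} staged={g.txt}
After op 10 (git commit): modified={d.txt, g.txt} staged={none}
After op 11 (git add d.txt): modified={g.txt} staged={d.txt}
After op 12 (git add g.txt): modified={none} staged={d.txt, g.txt}
After op 13 (git commit): modified={none} staged={none}
After op 14 (modify b.txt): modified={b.txt} staged={none}
After op 15 (git add c.txt): modified={b.txt} staged={none}
After op 16 (git add b.txt): modified={none} staged={b.txt}
After op 17 (git reset b.txt): modified={b.txt} staged={none}
After op 18 (modify h.txt): modified={b.txt, h.txt} staged={none}
After op 19 (git add h.txt): modified={b.txt} staged={h.txt}
After op 20 (modify h.txt): modified={b.txt, h.txt} staged={h.txt}
After op 21 (git add h.txt): modified={b.txt} staged={h.txt}
After op 22 (git reset h.txt): modified={b.txt, h.txt} staged={none}
After op 23 (git add e.txt): modified={b.txt, h.txt} staged={none}
After op 24 (git add h.txt): modified={b.txt} staged={h.txt}
After op 25 (git commit): modified={b.txt} staged={none}
After op 26 (git add b.txt): modified={none} staged={b.txt}
After op 27 (git reset c.txt): modified={none} staged={b.txt}
After op 28 (modify b.txt): modified={b.txt} staged={b.txt}

Answer: b.txt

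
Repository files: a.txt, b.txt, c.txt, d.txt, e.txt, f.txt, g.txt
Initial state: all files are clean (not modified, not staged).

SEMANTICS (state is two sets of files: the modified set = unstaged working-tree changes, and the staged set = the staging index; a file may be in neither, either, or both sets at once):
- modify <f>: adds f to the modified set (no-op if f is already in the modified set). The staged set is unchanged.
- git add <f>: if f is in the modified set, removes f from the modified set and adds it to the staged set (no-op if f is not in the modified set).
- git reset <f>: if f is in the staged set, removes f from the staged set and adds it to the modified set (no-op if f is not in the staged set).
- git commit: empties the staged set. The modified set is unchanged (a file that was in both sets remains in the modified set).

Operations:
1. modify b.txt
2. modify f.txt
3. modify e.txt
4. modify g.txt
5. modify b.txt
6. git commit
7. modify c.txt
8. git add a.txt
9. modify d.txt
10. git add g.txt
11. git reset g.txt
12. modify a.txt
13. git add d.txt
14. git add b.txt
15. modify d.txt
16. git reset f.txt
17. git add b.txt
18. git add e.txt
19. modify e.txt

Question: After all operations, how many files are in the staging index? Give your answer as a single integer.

After op 1 (modify b.txt): modified={b.txt} staged={none}
After op 2 (modify f.txt): modified={b.txt, f.txt} staged={none}
After op 3 (modify e.txt): modified={b.txt, e.txt, f.txt} staged={none}
After op 4 (modify g.txt): modified={b.txt, e.txt, f.txt, g.txt} staged={none}
After op 5 (modify b.txt): modified={b.txt, e.txt, f.txt, g.txt} staged={none}
After op 6 (git commit): modified={b.txt, e.txt, f.txt, g.txt} staged={none}
After op 7 (modify c.txt): modified={b.txt, c.txt, e.txt, f.txt, g.txt} staged={none}
After op 8 (git add a.txt): modified={b.txt, c.txt, e.txt, f.txt, g.txt} staged={none}
After op 9 (modify d.txt): modified={b.txt, c.txt, d.txt, e.txt, f.txt, g.txt} staged={none}
After op 10 (git add g.txt): modified={b.txt, c.txt, d.txt, e.txt, f.txt} staged={g.txt}
After op 11 (git reset g.txt): modified={b.txt, c.txt, d.txt, e.txt, f.txt, g.txt} staged={none}
After op 12 (modify a.txt): modified={a.txt, b.txt, c.txt, d.txt, e.txt, f.txt, g.txt} staged={none}
After op 13 (git add d.txt): modified={a.txt, b.txt, c.txt, e.txt, f.txt, g.txt} staged={d.txt}
After op 14 (git add b.txt): modified={a.txt, c.txt, e.txt, f.txt, g.txt} staged={b.txt, d.txt}
After op 15 (modify d.txt): modified={a.txt, c.txt, d.txt, e.txt, f.txt, g.txt} staged={b.txt, d.txt}
After op 16 (git reset f.txt): modified={a.txt, c.txt, d.txt, e.txt, f.txt, g.txt} staged={b.txt, d.txt}
After op 17 (git add b.txt): modified={a.txt, c.txt, d.txt, e.txt, f.txt, g.txt} staged={b.txt, d.txt}
After op 18 (git add e.txt): modified={a.txt, c.txt, d.txt, f.txt, g.txt} staged={b.txt, d.txt, e.txt}
After op 19 (modify e.txt): modified={a.txt, c.txt, d.txt, e.txt, f.txt, g.txt} staged={b.txt, d.txt, e.txt}
Final staged set: {b.txt, d.txt, e.txt} -> count=3

Answer: 3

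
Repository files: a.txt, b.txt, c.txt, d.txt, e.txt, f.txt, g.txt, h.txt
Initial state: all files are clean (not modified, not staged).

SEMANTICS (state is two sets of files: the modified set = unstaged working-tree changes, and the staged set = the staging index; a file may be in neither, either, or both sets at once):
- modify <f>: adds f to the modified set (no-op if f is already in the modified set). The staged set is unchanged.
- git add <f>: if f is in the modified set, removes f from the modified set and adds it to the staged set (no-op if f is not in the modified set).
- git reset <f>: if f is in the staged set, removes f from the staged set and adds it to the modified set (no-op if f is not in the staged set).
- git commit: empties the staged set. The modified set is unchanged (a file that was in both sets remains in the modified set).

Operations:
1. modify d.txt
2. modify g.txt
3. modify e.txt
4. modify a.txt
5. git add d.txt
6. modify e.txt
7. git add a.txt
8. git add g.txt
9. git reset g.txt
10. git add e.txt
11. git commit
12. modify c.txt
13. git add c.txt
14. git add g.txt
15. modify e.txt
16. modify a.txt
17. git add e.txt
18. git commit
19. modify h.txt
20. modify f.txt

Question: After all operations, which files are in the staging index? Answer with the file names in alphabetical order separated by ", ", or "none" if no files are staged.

After op 1 (modify d.txt): modified={d.txt} staged={none}
After op 2 (modify g.txt): modified={d.txt, g.txt} staged={none}
After op 3 (modify e.txt): modified={d.txt, e.txt, g.txt} staged={none}
After op 4 (modify a.txt): modified={a.txt, d.txt, e.txt, g.txt} staged={none}
After op 5 (git add d.txt): modified={a.txt, e.txt, g.txt} staged={d.txt}
After op 6 (modify e.txt): modified={a.txt, e.txt, g.txt} staged={d.txt}
After op 7 (git add a.txt): modified={e.txt, g.txt} staged={a.txt, d.txt}
After op 8 (git add g.txt): modified={e.txt} staged={a.txt, d.txt, g.txt}
After op 9 (git reset g.txt): modified={e.txt, g.txt} staged={a.txt, d.txt}
After op 10 (git add e.txt): modified={g.txt} staged={a.txt, d.txt, e.txt}
After op 11 (git commit): modified={g.txt} staged={none}
After op 12 (modify c.txt): modified={c.txt, g.txt} staged={none}
After op 13 (git add c.txt): modified={g.txt} staged={c.txt}
After op 14 (git add g.txt): modified={none} staged={c.txt, g.txt}
After op 15 (modify e.txt): modified={e.txt} staged={c.txt, g.txt}
After op 16 (modify a.txt): modified={a.txt, e.txt} staged={c.txt, g.txt}
After op 17 (git add e.txt): modified={a.txt} staged={c.txt, e.txt, g.txt}
After op 18 (git commit): modified={a.txt} staged={none}
After op 19 (modify h.txt): modified={a.txt, h.txt} staged={none}
After op 20 (modify f.txt): modified={a.txt, f.txt, h.txt} staged={none}

Answer: none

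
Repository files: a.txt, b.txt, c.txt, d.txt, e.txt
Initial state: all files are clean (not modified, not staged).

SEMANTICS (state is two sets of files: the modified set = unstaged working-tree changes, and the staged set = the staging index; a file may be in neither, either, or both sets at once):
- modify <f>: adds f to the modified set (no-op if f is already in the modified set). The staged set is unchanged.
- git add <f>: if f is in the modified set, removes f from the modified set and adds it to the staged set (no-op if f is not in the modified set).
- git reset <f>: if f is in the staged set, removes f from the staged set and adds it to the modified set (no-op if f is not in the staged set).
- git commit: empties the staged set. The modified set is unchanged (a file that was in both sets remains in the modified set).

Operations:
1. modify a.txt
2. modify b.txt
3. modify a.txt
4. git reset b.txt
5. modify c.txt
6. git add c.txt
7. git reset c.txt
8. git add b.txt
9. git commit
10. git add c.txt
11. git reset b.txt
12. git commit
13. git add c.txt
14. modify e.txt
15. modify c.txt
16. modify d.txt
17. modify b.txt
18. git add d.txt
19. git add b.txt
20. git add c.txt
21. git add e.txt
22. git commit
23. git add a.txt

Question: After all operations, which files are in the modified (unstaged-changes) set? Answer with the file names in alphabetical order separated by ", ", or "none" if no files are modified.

After op 1 (modify a.txt): modified={a.txt} staged={none}
After op 2 (modify b.txt): modified={a.txt, b.txt} staged={none}
After op 3 (modify a.txt): modified={a.txt, b.txt} staged={none}
After op 4 (git reset b.txt): modified={a.txt, b.txt} staged={none}
After op 5 (modify c.txt): modified={a.txt, b.txt, c.txt} staged={none}
After op 6 (git add c.txt): modified={a.txt, b.txt} staged={c.txt}
After op 7 (git reset c.txt): modified={a.txt, b.txt, c.txt} staged={none}
After op 8 (git add b.txt): modified={a.txt, c.txt} staged={b.txt}
After op 9 (git commit): modified={a.txt, c.txt} staged={none}
After op 10 (git add c.txt): modified={a.txt} staged={c.txt}
After op 11 (git reset b.txt): modified={a.txt} staged={c.txt}
After op 12 (git commit): modified={a.txt} staged={none}
After op 13 (git add c.txt): modified={a.txt} staged={none}
After op 14 (modify e.txt): modified={a.txt, e.txt} staged={none}
After op 15 (modify c.txt): modified={a.txt, c.txt, e.txt} staged={none}
After op 16 (modify d.txt): modified={a.txt, c.txt, d.txt, e.txt} staged={none}
After op 17 (modify b.txt): modified={a.txt, b.txt, c.txt, d.txt, e.txt} staged={none}
After op 18 (git add d.txt): modified={a.txt, b.txt, c.txt, e.txt} staged={d.txt}
After op 19 (git add b.txt): modified={a.txt, c.txt, e.txt} staged={b.txt, d.txt}
After op 20 (git add c.txt): modified={a.txt, e.txt} staged={b.txt, c.txt, d.txt}
After op 21 (git add e.txt): modified={a.txt} staged={b.txt, c.txt, d.txt, e.txt}
After op 22 (git commit): modified={a.txt} staged={none}
After op 23 (git add a.txt): modified={none} staged={a.txt}

Answer: none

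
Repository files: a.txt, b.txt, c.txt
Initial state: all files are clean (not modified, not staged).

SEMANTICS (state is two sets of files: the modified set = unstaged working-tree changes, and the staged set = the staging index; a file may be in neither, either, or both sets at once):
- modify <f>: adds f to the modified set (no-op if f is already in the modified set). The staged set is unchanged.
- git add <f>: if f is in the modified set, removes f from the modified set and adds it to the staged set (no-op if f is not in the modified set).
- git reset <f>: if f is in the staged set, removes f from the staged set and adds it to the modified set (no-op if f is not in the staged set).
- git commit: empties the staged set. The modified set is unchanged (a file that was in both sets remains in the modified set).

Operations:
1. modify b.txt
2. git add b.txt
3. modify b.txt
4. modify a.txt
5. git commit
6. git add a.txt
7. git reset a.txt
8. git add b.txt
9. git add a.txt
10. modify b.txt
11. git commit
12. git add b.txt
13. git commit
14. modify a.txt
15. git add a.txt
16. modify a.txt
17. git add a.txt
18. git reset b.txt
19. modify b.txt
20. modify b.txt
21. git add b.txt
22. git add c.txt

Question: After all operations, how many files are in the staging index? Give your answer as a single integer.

After op 1 (modify b.txt): modified={b.txt} staged={none}
After op 2 (git add b.txt): modified={none} staged={b.txt}
After op 3 (modify b.txt): modified={b.txt} staged={b.txt}
After op 4 (modify a.txt): modified={a.txt, b.txt} staged={b.txt}
After op 5 (git commit): modified={a.txt, b.txt} staged={none}
After op 6 (git add a.txt): modified={b.txt} staged={a.txt}
After op 7 (git reset a.txt): modified={a.txt, b.txt} staged={none}
After op 8 (git add b.txt): modified={a.txt} staged={b.txt}
After op 9 (git add a.txt): modified={none} staged={a.txt, b.txt}
After op 10 (modify b.txt): modified={b.txt} staged={a.txt, b.txt}
After op 11 (git commit): modified={b.txt} staged={none}
After op 12 (git add b.txt): modified={none} staged={b.txt}
After op 13 (git commit): modified={none} staged={none}
After op 14 (modify a.txt): modified={a.txt} staged={none}
After op 15 (git add a.txt): modified={none} staged={a.txt}
After op 16 (modify a.txt): modified={a.txt} staged={a.txt}
After op 17 (git add a.txt): modified={none} staged={a.txt}
After op 18 (git reset b.txt): modified={none} staged={a.txt}
After op 19 (modify b.txt): modified={b.txt} staged={a.txt}
After op 20 (modify b.txt): modified={b.txt} staged={a.txt}
After op 21 (git add b.txt): modified={none} staged={a.txt, b.txt}
After op 22 (git add c.txt): modified={none} staged={a.txt, b.txt}
Final staged set: {a.txt, b.txt} -> count=2

Answer: 2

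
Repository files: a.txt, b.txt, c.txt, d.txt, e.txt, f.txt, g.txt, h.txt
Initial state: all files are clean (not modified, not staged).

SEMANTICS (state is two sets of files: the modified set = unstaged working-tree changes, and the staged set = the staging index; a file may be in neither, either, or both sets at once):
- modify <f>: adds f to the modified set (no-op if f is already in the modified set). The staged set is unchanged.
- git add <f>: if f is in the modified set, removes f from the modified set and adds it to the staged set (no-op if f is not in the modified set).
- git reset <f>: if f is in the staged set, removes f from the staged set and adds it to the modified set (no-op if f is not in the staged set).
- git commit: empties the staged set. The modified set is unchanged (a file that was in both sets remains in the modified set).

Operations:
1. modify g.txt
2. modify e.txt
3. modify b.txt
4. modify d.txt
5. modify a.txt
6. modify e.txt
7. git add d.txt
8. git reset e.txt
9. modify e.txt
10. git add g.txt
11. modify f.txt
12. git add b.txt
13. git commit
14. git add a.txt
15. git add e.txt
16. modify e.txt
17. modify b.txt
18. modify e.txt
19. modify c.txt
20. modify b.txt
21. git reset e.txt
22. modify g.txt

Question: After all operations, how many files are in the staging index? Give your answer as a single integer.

Answer: 1

Derivation:
After op 1 (modify g.txt): modified={g.txt} staged={none}
After op 2 (modify e.txt): modified={e.txt, g.txt} staged={none}
After op 3 (modify b.txt): modified={b.txt, e.txt, g.txt} staged={none}
After op 4 (modify d.txt): modified={b.txt, d.txt, e.txt, g.txt} staged={none}
After op 5 (modify a.txt): modified={a.txt, b.txt, d.txt, e.txt, g.txt} staged={none}
After op 6 (modify e.txt): modified={a.txt, b.txt, d.txt, e.txt, g.txt} staged={none}
After op 7 (git add d.txt): modified={a.txt, b.txt, e.txt, g.txt} staged={d.txt}
After op 8 (git reset e.txt): modified={a.txt, b.txt, e.txt, g.txt} staged={d.txt}
After op 9 (modify e.txt): modified={a.txt, b.txt, e.txt, g.txt} staged={d.txt}
After op 10 (git add g.txt): modified={a.txt, b.txt, e.txt} staged={d.txt, g.txt}
After op 11 (modify f.txt): modified={a.txt, b.txt, e.txt, f.txt} staged={d.txt, g.txt}
After op 12 (git add b.txt): modified={a.txt, e.txt, f.txt} staged={b.txt, d.txt, g.txt}
After op 13 (git commit): modified={a.txt, e.txt, f.txt} staged={none}
After op 14 (git add a.txt): modified={e.txt, f.txt} staged={a.txt}
After op 15 (git add e.txt): modified={f.txt} staged={a.txt, e.txt}
After op 16 (modify e.txt): modified={e.txt, f.txt} staged={a.txt, e.txt}
After op 17 (modify b.txt): modified={b.txt, e.txt, f.txt} staged={a.txt, e.txt}
After op 18 (modify e.txt): modified={b.txt, e.txt, f.txt} staged={a.txt, e.txt}
After op 19 (modify c.txt): modified={b.txt, c.txt, e.txt, f.txt} staged={a.txt, e.txt}
After op 20 (modify b.txt): modified={b.txt, c.txt, e.txt, f.txt} staged={a.txt, e.txt}
After op 21 (git reset e.txt): modified={b.txt, c.txt, e.txt, f.txt} staged={a.txt}
After op 22 (modify g.txt): modified={b.txt, c.txt, e.txt, f.txt, g.txt} staged={a.txt}
Final staged set: {a.txt} -> count=1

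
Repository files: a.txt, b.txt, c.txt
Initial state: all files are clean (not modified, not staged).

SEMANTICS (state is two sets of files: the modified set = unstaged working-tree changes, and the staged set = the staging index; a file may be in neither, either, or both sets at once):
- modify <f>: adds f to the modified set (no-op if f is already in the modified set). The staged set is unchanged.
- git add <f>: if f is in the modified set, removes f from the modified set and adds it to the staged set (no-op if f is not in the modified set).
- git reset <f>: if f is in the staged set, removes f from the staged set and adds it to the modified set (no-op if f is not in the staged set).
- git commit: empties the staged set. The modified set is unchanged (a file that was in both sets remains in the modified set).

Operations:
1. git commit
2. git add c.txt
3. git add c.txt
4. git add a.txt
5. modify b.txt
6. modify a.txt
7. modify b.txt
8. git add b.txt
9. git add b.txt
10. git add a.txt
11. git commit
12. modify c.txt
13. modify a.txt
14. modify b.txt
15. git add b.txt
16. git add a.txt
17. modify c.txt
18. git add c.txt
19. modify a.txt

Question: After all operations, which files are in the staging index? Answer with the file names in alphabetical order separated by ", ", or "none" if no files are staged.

After op 1 (git commit): modified={none} staged={none}
After op 2 (git add c.txt): modified={none} staged={none}
After op 3 (git add c.txt): modified={none} staged={none}
After op 4 (git add a.txt): modified={none} staged={none}
After op 5 (modify b.txt): modified={b.txt} staged={none}
After op 6 (modify a.txt): modified={a.txt, b.txt} staged={none}
After op 7 (modify b.txt): modified={a.txt, b.txt} staged={none}
After op 8 (git add b.txt): modified={a.txt} staged={b.txt}
After op 9 (git add b.txt): modified={a.txt} staged={b.txt}
After op 10 (git add a.txt): modified={none} staged={a.txt, b.txt}
After op 11 (git commit): modified={none} staged={none}
After op 12 (modify c.txt): modified={c.txt} staged={none}
After op 13 (modify a.txt): modified={a.txt, c.txt} staged={none}
After op 14 (modify b.txt): modified={a.txt, b.txt, c.txt} staged={none}
After op 15 (git add b.txt): modified={a.txt, c.txt} staged={b.txt}
After op 16 (git add a.txt): modified={c.txt} staged={a.txt, b.txt}
After op 17 (modify c.txt): modified={c.txt} staged={a.txt, b.txt}
After op 18 (git add c.txt): modified={none} staged={a.txt, b.txt, c.txt}
After op 19 (modify a.txt): modified={a.txt} staged={a.txt, b.txt, c.txt}

Answer: a.txt, b.txt, c.txt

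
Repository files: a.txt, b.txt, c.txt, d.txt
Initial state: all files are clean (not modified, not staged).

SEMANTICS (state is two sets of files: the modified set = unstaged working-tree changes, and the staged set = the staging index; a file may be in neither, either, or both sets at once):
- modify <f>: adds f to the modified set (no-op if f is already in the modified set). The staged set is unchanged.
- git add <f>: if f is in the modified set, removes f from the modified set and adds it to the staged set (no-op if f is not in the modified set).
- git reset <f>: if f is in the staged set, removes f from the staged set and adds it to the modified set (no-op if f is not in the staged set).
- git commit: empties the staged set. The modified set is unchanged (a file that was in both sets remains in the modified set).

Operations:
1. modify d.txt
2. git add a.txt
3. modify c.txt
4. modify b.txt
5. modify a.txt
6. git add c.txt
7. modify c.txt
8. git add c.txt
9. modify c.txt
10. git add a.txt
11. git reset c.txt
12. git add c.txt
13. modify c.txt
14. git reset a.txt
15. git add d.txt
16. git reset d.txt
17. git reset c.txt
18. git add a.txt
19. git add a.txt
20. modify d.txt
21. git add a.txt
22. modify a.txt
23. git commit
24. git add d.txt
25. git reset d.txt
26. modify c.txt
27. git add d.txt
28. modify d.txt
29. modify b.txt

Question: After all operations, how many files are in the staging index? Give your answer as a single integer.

After op 1 (modify d.txt): modified={d.txt} staged={none}
After op 2 (git add a.txt): modified={d.txt} staged={none}
After op 3 (modify c.txt): modified={c.txt, d.txt} staged={none}
After op 4 (modify b.txt): modified={b.txt, c.txt, d.txt} staged={none}
After op 5 (modify a.txt): modified={a.txt, b.txt, c.txt, d.txt} staged={none}
After op 6 (git add c.txt): modified={a.txt, b.txt, d.txt} staged={c.txt}
After op 7 (modify c.txt): modified={a.txt, b.txt, c.txt, d.txt} staged={c.txt}
After op 8 (git add c.txt): modified={a.txt, b.txt, d.txt} staged={c.txt}
After op 9 (modify c.txt): modified={a.txt, b.txt, c.txt, d.txt} staged={c.txt}
After op 10 (git add a.txt): modified={b.txt, c.txt, d.txt} staged={a.txt, c.txt}
After op 11 (git reset c.txt): modified={b.txt, c.txt, d.txt} staged={a.txt}
After op 12 (git add c.txt): modified={b.txt, d.txt} staged={a.txt, c.txt}
After op 13 (modify c.txt): modified={b.txt, c.txt, d.txt} staged={a.txt, c.txt}
After op 14 (git reset a.txt): modified={a.txt, b.txt, c.txt, d.txt} staged={c.txt}
After op 15 (git add d.txt): modified={a.txt, b.txt, c.txt} staged={c.txt, d.txt}
After op 16 (git reset d.txt): modified={a.txt, b.txt, c.txt, d.txt} staged={c.txt}
After op 17 (git reset c.txt): modified={a.txt, b.txt, c.txt, d.txt} staged={none}
After op 18 (git add a.txt): modified={b.txt, c.txt, d.txt} staged={a.txt}
After op 19 (git add a.txt): modified={b.txt, c.txt, d.txt} staged={a.txt}
After op 20 (modify d.txt): modified={b.txt, c.txt, d.txt} staged={a.txt}
After op 21 (git add a.txt): modified={b.txt, c.txt, d.txt} staged={a.txt}
After op 22 (modify a.txt): modified={a.txt, b.txt, c.txt, d.txt} staged={a.txt}
After op 23 (git commit): modified={a.txt, b.txt, c.txt, d.txt} staged={none}
After op 24 (git add d.txt): modified={a.txt, b.txt, c.txt} staged={d.txt}
After op 25 (git reset d.txt): modified={a.txt, b.txt, c.txt, d.txt} staged={none}
After op 26 (modify c.txt): modified={a.txt, b.txt, c.txt, d.txt} staged={none}
After op 27 (git add d.txt): modified={a.txt, b.txt, c.txt} staged={d.txt}
After op 28 (modify d.txt): modified={a.txt, b.txt, c.txt, d.txt} staged={d.txt}
After op 29 (modify b.txt): modified={a.txt, b.txt, c.txt, d.txt} staged={d.txt}
Final staged set: {d.txt} -> count=1

Answer: 1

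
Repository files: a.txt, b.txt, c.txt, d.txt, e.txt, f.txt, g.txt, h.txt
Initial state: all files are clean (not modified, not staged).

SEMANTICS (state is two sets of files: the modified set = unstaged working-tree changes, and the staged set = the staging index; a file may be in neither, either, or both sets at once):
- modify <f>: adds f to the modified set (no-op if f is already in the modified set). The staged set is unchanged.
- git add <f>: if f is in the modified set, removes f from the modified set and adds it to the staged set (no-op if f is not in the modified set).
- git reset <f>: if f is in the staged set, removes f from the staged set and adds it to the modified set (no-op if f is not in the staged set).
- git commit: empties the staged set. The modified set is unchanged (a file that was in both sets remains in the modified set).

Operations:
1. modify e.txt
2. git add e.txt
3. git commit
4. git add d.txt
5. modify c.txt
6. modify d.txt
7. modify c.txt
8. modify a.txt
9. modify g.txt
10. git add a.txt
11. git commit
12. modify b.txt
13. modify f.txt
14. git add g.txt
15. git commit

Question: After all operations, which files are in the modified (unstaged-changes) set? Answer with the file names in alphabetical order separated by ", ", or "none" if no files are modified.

After op 1 (modify e.txt): modified={e.txt} staged={none}
After op 2 (git add e.txt): modified={none} staged={e.txt}
After op 3 (git commit): modified={none} staged={none}
After op 4 (git add d.txt): modified={none} staged={none}
After op 5 (modify c.txt): modified={c.txt} staged={none}
After op 6 (modify d.txt): modified={c.txt, d.txt} staged={none}
After op 7 (modify c.txt): modified={c.txt, d.txt} staged={none}
After op 8 (modify a.txt): modified={a.txt, c.txt, d.txt} staged={none}
After op 9 (modify g.txt): modified={a.txt, c.txt, d.txt, g.txt} staged={none}
After op 10 (git add a.txt): modified={c.txt, d.txt, g.txt} staged={a.txt}
After op 11 (git commit): modified={c.txt, d.txt, g.txt} staged={none}
After op 12 (modify b.txt): modified={b.txt, c.txt, d.txt, g.txt} staged={none}
After op 13 (modify f.txt): modified={b.txt, c.txt, d.txt, f.txt, g.txt} staged={none}
After op 14 (git add g.txt): modified={b.txt, c.txt, d.txt, f.txt} staged={g.txt}
After op 15 (git commit): modified={b.txt, c.txt, d.txt, f.txt} staged={none}

Answer: b.txt, c.txt, d.txt, f.txt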